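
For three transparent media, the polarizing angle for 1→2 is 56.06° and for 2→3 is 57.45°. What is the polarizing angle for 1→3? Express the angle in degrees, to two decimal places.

Each Brewster angle gives a ratio: n₂/n₁ = tan 56.06° = 1.4859, n₃/n₂ = tan 57.45° = 1.5667.
Multiplying, n₃/n₁ = 1.4859 × 1.5667 = 2.3279, and θ_B(1→3) = arctan 2.3279 = 66.75°.

θ_B ≈ 66.75°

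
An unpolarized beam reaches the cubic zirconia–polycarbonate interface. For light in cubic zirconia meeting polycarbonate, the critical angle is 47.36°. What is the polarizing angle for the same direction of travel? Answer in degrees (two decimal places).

sin θ_c = n₂/n₁, so n₂/n₁ = sin 47.36° = 0.7356.
Brewster: tan θ_B = n₂/n₁ = 0.7356.
θ_B = arctan(0.7356) = 36.34°.

θ_B ≈ 36.34°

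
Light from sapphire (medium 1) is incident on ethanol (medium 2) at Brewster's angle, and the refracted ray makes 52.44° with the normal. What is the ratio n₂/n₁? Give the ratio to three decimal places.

At Brewster incidence θ_B = 90° − θ_t = 90° − 52.44° = 37.56°.
Then n₂/n₁ = tan θ_B = tan 37.56° = 0.769.

n₂/n₁ ≈ 0.769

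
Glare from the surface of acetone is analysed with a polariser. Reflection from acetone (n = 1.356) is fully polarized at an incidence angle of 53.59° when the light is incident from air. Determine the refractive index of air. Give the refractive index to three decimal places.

At Brewster's angle, tan θ_B = n₂/n₁ with n₁ on the incident side (air) and n₂ on the transmitted side (acetone).
n₁ = n₂ / tan θ_B = 1.356 / tan 53.59° = 1.000.

n ≈ 1.000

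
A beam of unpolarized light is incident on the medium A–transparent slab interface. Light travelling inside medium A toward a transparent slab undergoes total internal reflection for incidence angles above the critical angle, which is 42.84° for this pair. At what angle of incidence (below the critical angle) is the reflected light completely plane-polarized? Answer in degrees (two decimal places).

n₂/n₁ = sin θ_c = sin 42.84° = 0.6800.
tan θ_B equals the same ratio, so θ_B = arctan(0.6800) = 34.21°.

θ_B ≈ 34.21°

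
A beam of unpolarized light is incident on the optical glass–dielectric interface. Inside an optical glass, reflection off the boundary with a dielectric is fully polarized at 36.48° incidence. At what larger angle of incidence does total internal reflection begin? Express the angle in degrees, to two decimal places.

tan θ_B = n₂/n₁ = tan 36.48° = 0.7394.
Total internal reflection: sin θ_c = n₂/n₁ = 0.7394.
θ_c = arcsin(0.7394) = 47.68°.

θ_c ≈ 47.68°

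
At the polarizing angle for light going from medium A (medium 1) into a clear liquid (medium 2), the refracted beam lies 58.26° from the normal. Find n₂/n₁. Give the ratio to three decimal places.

At Brewster incidence θ_B = 90° − θ_t = 90° − 58.26° = 31.74°.
tan θ_B = n₂/n₁, so n₂/n₁ = tan 31.74° = 0.619.

n₂/n₁ ≈ 0.619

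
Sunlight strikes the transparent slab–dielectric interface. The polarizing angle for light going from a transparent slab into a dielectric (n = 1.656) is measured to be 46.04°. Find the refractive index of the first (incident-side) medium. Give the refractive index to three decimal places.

Full polarization of the reflected beam means tan θ_B = n₂/n₁, where n₁ is the incident medium (a transparent slab).
n₁ = n₂ / tan θ_B = 1.656 / tan 46.04° = 1.597.

n ≈ 1.597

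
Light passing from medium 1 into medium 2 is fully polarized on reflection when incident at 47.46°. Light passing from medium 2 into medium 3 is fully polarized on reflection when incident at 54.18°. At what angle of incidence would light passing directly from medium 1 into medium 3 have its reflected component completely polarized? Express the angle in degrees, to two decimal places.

n₂/n₁ = tan 47.46° = 1.0898 and n₃/n₂ = tan 54.18° = 1.3855.
So n₃/n₁ = (n₂/n₁)(n₃/n₂) = 1.0898 × 1.3855 = 1.5099.
θ_B(1→3) = arctan(1.5099) = 56.48°.

θ_B ≈ 56.48°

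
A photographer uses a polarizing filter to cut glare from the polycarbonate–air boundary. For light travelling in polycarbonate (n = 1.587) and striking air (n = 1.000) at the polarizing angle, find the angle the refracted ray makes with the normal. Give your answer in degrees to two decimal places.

θ_B = arctan(n₂/n₁) = arctan(1.000/1.587) = 32.22°.
The refracted ray is perpendicular to the reflected ray, so θ_t = 90° − θ_B = 57.78°.

θ_t ≈ 57.78°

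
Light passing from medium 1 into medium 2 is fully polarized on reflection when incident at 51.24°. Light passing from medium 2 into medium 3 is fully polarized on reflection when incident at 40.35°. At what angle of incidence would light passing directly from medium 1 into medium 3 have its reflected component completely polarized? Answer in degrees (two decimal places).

θ_B ≈ 46.62°

n₂/n₁ = tan 51.24° = 1.2455 and n₃/n₂ = tan 40.35° = 0.8496.
So n₃/n₁ = (n₂/n₁)(n₃/n₂) = 1.2455 × 0.8496 = 1.0582.
θ_B(1→3) = arctan(1.0582) = 46.62°.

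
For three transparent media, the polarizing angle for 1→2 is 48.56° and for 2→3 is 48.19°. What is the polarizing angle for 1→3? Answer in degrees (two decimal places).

Each Brewster angle gives a ratio: n₂/n₁ = tan 48.56° = 1.1327, n₃/n₂ = tan 48.19° = 1.1180.
So n₃/n₁ = (n₂/n₁)(n₃/n₂) = 1.1327 × 1.1180 = 1.2664.
θ_B(1→3) = arctan(1.2664) = 51.70°.

θ_B ≈ 51.70°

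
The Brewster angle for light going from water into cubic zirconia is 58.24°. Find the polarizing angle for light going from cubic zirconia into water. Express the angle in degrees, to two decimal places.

θ_B' ≈ 31.76°

Reversing the direction swaps n₁ and n₂, so tan θ_B' = 1/tan θ_B and θ_B' = 90° − θ_B.
Hence θ_B' = 90° − 58.24° = 31.76°.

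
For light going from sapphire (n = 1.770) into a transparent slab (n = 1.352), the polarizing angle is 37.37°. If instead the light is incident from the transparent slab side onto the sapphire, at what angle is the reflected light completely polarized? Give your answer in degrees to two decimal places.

θ_B' ≈ 52.63°

The two Brewster angles are complementary: θ_B' = 90° − θ_B = 90° − 37.37° = 52.63°.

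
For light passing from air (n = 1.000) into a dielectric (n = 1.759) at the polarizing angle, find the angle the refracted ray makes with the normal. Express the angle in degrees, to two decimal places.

θ_t ≈ 29.62°

tan θ_B = n₂/n₁ = 1.759/1.000 = 1.7590, so θ_B = 60.38°.
The refracted ray is perpendicular to the reflected ray, so θ_t = 90° − θ_B = 29.62°.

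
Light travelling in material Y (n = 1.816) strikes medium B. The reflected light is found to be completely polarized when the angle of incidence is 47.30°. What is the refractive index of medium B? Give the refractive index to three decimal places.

At the Brewster angle, tan θ_B = n₂/n₁ with n₁ on the incident side (material Y) and n₂ on the transmitted side (medium B).
n₂ = n₁ tan θ_B = 1.816 × tan 47.30° = 1.968.

n ≈ 1.968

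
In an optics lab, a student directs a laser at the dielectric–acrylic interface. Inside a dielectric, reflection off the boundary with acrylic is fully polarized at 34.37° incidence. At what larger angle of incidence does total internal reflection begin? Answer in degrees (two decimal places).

From Brewster, n₂/n₁ = tan θ_B = tan 34.37° = 0.6839.
Then sin θ_c = n₂/n₁ = 0.6839, so θ_c = arcsin 0.6839 = 43.15°.

θ_c ≈ 43.15°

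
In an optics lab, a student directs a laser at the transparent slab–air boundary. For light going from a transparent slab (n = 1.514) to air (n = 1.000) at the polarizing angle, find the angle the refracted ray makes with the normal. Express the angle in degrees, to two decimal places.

θ_t ≈ 56.56°

θ_B = arctan(n₂/n₁) = arctan(1.000/1.514) = 33.44°.
At Brewster's angle the reflected and refracted rays are perpendicular, so θ_t = 90° − θ_B = 90° − 33.44° = 56.56°.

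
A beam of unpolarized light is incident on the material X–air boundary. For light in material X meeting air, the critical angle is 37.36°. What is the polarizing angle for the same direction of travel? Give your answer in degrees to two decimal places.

θ_B ≈ 31.25°

n₂/n₁ = sin θ_c = sin 37.36° = 0.6068.
tan θ_B equals the same ratio, so θ_B = arctan(0.6068) = 31.25°.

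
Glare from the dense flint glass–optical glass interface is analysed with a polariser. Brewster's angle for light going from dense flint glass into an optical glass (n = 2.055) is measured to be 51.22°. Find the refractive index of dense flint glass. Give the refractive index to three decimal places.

n ≈ 1.651

Brewster's law: tan θ_B = n₂/n₁ (light incident in dense flint glass, refracted into an optical glass).
n₁ = n₂ / tan θ_B = 2.055 / tan 51.22° = 1.651.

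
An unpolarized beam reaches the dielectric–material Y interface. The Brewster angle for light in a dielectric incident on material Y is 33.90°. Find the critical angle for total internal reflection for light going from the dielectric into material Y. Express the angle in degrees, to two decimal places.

θ_c ≈ 42.22°

tan θ_B = n₂/n₁ = tan 33.90° = 0.6720.
Total internal reflection: sin θ_c = n₂/n₁ = 0.6720.
θ_c = arcsin(0.6720) = 42.22°.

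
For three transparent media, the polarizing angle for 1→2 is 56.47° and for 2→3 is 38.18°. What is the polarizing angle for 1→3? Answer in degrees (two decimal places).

n₂/n₁ = tan 56.47° = 1.5091 and n₃/n₂ = tan 38.18° = 0.7864.
Multiplying, n₃/n₁ = 1.5091 × 0.7864 = 1.1867, and θ_B(1→3) = arctan 1.1867 = 49.88°.

θ_B ≈ 49.88°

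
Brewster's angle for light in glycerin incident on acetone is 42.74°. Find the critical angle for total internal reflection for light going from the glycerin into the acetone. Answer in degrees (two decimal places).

θ_c ≈ 67.53°

From Brewster, n₂/n₁ = tan θ_B = tan 42.74° = 0.9241.
Then sin θ_c = n₂/n₁ = 0.9241, so θ_c = arcsin 0.9241 = 67.53°.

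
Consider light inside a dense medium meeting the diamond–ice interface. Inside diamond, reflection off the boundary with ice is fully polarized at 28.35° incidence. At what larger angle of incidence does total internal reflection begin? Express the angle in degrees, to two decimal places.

θ_c ≈ 32.65°

tan θ_B = n₂/n₁ = tan 28.35° = 0.5396.
Total internal reflection: sin θ_c = n₂/n₁ = 0.5396.
θ_c = arcsin(0.5396) = 32.65°.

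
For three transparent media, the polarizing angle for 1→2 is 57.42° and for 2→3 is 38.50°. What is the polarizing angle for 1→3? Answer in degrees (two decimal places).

n₂/n₁ = tan 57.42° = 1.5649 and n₃/n₂ = tan 38.50° = 0.7954.
So n₃/n₁ = (n₂/n₁)(n₃/n₂) = 1.5649 × 0.7954 = 1.2447.
θ_B(1→3) = arctan(1.2447) = 51.22°.

θ_B ≈ 51.22°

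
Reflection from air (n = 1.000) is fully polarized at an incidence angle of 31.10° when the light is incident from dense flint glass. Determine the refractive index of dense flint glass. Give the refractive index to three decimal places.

Brewster's law: tan θ_B = n₂/n₁ (light incident in dense flint glass, refracted into air).
n₁ = n₂ / tan θ_B = 1.000 / tan 31.10° = 1.658.

n ≈ 1.658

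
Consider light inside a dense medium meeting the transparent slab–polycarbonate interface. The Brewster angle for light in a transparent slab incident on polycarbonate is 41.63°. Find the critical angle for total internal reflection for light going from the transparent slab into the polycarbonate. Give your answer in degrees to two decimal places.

θ_c ≈ 62.72°

tan θ_B = n₂/n₁ = tan 41.63° = 0.8888.
Total internal reflection: sin θ_c = n₂/n₁ = 0.8888.
θ_c = arcsin(0.8888) = 62.72°.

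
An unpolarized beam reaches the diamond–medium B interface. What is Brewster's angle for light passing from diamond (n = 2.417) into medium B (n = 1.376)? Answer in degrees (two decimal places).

θ_B ≈ 29.65°

Here n₂/n₁ = 1.376/2.417 = 0.5693, and Brewster's law gives tan θ_B = n₂/n₁.
So θ_B = arctan 0.5693 = 29.65°.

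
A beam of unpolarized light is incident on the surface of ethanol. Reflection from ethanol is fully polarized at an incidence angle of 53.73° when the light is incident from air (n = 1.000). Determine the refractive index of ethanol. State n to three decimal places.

n ≈ 1.363

Full polarization of the reflected beam means tan θ_B = n₂/n₁, where n₁ is the incident medium (air).
n₂ = n₁ tan θ_B = 1.000 × tan 53.73° = 1.363.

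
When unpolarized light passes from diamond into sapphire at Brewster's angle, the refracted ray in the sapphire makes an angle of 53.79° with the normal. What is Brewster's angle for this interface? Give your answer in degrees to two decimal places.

Since the reflected and refracted rays are at right angles at the polarizing angle, θ_B + θ_t = 90°.
So θ_B = 90° − θ_t = 90° − 53.79° = 36.21°.

θ_B ≈ 36.21°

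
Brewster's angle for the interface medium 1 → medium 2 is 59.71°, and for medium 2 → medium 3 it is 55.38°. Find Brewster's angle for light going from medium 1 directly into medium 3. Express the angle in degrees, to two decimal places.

tan θ_B(1→2) = n₂/n₁ = tan 59.71° = 1.7120.
tan θ_B(2→3) = n₃/n₂ = tan 55.38° = 1.4485.
Multiplying, n₃/n₁ = 1.7120 × 1.4485 = 2.4798, and θ_B(1→3) = arctan 2.4798 = 68.04°.

θ_B ≈ 68.04°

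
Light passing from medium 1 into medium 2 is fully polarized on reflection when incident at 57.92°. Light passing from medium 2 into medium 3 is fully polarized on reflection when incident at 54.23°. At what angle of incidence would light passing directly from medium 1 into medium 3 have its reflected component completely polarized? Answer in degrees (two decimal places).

tan θ_B(1→2) = n₂/n₁ = tan 57.92° = 1.5954.
tan θ_B(2→3) = n₃/n₂ = tan 54.23° = 1.3881.
n₃/n₁ = 2.2145. Then tan θ_B(1→3) = n₃/n₁, so θ_B(1→3) = arctan(2.2145) = 65.70°.

θ_B ≈ 65.70°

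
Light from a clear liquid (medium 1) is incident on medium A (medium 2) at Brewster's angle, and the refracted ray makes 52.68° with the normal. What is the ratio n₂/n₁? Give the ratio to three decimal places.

n₂/n₁ ≈ 0.762

θ_B + θ_t = 90°, so θ_B = 90° − 52.68° = 37.32°.
tan θ_B = n₂/n₁, so n₂/n₁ = tan 37.32° = 0.762.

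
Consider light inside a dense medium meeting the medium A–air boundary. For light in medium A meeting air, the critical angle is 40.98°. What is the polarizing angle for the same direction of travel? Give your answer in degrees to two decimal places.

n₂/n₁ = sin θ_c = sin 40.98° = 0.6558.
tan θ_B equals the same ratio, so θ_B = arctan(0.6558) = 33.26°.

θ_B ≈ 33.26°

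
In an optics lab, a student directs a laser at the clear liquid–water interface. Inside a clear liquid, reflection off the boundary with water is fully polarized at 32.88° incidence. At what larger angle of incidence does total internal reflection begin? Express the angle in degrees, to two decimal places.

n₂/n₁ = tan 32.88° = 0.6464; the critical angle satisfies sin θ_c = n₂/n₁.
θ_c = arcsin(0.6464) = 40.27°.

θ_c ≈ 40.27°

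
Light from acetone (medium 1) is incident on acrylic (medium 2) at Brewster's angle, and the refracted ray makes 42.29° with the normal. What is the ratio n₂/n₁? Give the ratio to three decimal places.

θ_B + θ_t = 90°, so θ_B = 90° − 42.29° = 47.71°.
tan θ_B = n₂/n₁, so n₂/n₁ = tan 47.71° = 1.099.

n₂/n₁ ≈ 1.099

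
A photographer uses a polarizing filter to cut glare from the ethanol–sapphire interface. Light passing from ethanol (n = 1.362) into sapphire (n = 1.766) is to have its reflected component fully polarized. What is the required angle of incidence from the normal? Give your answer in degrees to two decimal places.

Brewster's condition: tan θ_B = n₂/n₁ = 1.766/1.362 = 1.2966. Taking the arctangent, θ_B = 52.36°.

θ_B ≈ 52.36°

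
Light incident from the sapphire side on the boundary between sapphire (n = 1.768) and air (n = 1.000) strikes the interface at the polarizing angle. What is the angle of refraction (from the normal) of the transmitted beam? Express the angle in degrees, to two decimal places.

θ_B = arctan(n₂/n₁) = arctan(1.000/1.768) = 29.49°.
At Brewster's angle the reflected and refracted rays are perpendicular, so θ_t = 90° − θ_B = 90° − 29.49° = 60.51°.

θ_t ≈ 60.51°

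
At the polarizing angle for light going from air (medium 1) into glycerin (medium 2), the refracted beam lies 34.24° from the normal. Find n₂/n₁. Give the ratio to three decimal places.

At Brewster incidence θ_B = 90° − θ_t = 90° − 34.24° = 55.76°.
tan θ_B = n₂/n₁, so n₂/n₁ = tan 55.76° = 1.469.

n₂/n₁ ≈ 1.469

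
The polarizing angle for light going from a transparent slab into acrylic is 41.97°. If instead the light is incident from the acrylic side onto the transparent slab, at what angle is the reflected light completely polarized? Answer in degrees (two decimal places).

θ_B' ≈ 48.03°

tan θ_B' = n₁/n₂ = 1/tan θ_B, so θ_B' = 90° − θ_B.
θ_B' = 90° − 41.97° = 48.03°.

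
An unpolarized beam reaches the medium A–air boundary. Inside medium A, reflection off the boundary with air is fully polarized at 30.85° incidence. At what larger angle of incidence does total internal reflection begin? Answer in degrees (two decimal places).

θ_c ≈ 36.68°

tan θ_B = n₂/n₁ = tan 30.85° = 0.5973.
Total internal reflection: sin θ_c = n₂/n₁ = 0.5973.
θ_c = arcsin(0.5973) = 36.68°.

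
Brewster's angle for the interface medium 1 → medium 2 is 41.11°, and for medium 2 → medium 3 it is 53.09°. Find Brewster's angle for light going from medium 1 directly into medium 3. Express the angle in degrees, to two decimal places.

tan θ_B(1→2) = n₂/n₁ = tan 41.11° = 0.8727.
tan θ_B(2→3) = n₃/n₂ = tan 53.09° = 1.3314.
Multiplying, n₃/n₁ = 0.8727 × 1.3314 = 1.1619, and θ_B(1→3) = arctan 1.1619 = 49.28°.

θ_B ≈ 49.28°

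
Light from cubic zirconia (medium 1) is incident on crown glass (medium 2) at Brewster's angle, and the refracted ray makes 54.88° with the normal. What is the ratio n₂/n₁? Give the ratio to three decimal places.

n₂/n₁ ≈ 0.703

θ_B + θ_t = 90°, so θ_B = 90° − 54.88° = 35.12°.
tan θ_B = n₂/n₁, so n₂/n₁ = tan 35.12° = 0.703.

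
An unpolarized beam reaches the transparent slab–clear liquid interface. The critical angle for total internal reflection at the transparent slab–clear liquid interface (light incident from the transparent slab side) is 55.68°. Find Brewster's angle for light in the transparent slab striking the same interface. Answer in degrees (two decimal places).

θ_B ≈ 39.55°

At the critical angle sin θ_c = n₂/n₁, giving n₂/n₁ = sin 55.68° = 0.8259.
Then tan θ_B = n₂/n₁ = 0.8259, so θ_B = arctan 0.8259 = 39.55°.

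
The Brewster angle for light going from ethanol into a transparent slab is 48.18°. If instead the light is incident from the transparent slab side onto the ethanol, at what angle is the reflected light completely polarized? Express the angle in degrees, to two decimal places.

The two Brewster angles are complementary: θ_B' = 90° − θ_B = 90° − 48.18° = 41.82°.

θ_B' ≈ 41.82°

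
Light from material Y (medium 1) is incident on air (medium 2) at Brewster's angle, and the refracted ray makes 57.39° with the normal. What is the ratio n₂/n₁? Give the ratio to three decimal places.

θ_B + θ_t = 90°, so θ_B = 90° − 57.39° = 32.61°.
tan θ_B = n₂/n₁, so n₂/n₁ = tan 32.61° = 0.640.

n₂/n₁ ≈ 0.640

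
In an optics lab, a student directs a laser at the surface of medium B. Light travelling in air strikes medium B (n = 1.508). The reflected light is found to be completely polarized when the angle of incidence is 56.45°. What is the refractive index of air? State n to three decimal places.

n ≈ 1.000

Full polarization of the reflected beam means tan θ_B = n₂/n₁, where n₁ is the incident medium (air).
n₁ = n₂ / tan θ_B = 1.508 / tan 56.45° = 1.000.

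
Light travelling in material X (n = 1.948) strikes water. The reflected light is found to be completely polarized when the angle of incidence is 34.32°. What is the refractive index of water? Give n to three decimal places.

At the Brewster angle, tan θ_B = n₂/n₁ with n₁ on the incident side (material X) and n₂ on the transmitted side (water).
n₂ = n₁ tan θ_B = 1.948 × tan 34.32° = 1.330.

n ≈ 1.330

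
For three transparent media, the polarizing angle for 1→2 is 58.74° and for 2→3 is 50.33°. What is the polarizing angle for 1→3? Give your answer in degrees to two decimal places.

n₂/n₁ = tan 58.74° = 1.6473 and n₃/n₂ = tan 50.33° = 1.2058.
Multiplying, n₃/n₁ = 1.6473 × 1.2058 = 1.9863, and θ_B(1→3) = arctan 1.9863 = 63.28°.

θ_B ≈ 63.28°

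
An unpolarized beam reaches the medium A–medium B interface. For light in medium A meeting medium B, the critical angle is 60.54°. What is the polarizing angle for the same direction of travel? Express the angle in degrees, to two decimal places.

n₂/n₁ = sin θ_c = sin 60.54° = 0.8707.
tan θ_B equals the same ratio, so θ_B = arctan(0.8707) = 41.05°.

θ_B ≈ 41.05°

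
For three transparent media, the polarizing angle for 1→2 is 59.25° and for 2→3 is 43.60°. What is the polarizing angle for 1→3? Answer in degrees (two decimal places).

θ_B ≈ 58.01°

tan θ_B(1→2) = n₂/n₁ = tan 59.25° = 1.6808.
tan θ_B(2→3) = n₃/n₂ = tan 43.60° = 0.9523.
n₃/n₁ = 1.6007. Then tan θ_B(1→3) = n₃/n₁, so θ_B(1→3) = arctan(1.6007) = 58.01°.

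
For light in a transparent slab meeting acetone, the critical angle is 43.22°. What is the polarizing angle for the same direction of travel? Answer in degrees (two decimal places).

n₂/n₁ = sin θ_c = sin 43.22° = 0.6848.
tan θ_B equals the same ratio, so θ_B = arctan(0.6848) = 34.40°.

θ_B ≈ 34.40°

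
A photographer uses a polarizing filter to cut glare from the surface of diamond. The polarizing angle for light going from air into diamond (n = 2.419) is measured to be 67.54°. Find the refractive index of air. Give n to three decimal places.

n ≈ 1.000

Brewster's law: tan θ_B = n₂/n₁ (light incident in air, refracted into diamond).
n₁ = n₂ / tan θ_B = 2.419 / tan 67.54° = 1.000.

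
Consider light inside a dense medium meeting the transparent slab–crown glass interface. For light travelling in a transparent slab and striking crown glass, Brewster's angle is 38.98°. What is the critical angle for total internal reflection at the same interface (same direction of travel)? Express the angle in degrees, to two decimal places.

θ_c ≈ 54.02°

From Brewster, n₂/n₁ = tan θ_B = tan 38.98° = 0.8092.
Then sin θ_c = n₂/n₁ = 0.8092, so θ_c = arcsin 0.8092 = 54.02°.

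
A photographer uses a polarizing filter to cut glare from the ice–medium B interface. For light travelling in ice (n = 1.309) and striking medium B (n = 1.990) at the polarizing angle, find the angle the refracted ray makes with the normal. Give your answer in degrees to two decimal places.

θ_t ≈ 33.34°

tan θ_B = n₂/n₁ = 1.990/1.309 = 1.5202, so θ_B = 56.66°.
At Brewster's angle the reflected and refracted rays are perpendicular, so θ_t = 90° − θ_B = 90° − 56.66° = 33.34°.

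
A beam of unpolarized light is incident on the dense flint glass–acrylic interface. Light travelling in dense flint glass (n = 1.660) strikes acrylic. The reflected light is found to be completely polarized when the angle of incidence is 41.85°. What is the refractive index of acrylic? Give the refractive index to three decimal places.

n ≈ 1.487

At Brewster's angle, tan θ_B = n₂/n₁ with n₁ on the incident side (dense flint glass) and n₂ on the transmitted side (acrylic).
n₂ = n₁ tan θ_B = 1.660 × tan 41.85° = 1.487.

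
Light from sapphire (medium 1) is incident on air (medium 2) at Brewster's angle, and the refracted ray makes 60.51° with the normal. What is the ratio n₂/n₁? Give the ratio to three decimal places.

n₂/n₁ ≈ 0.566

θ_B + θ_t = 90°, so θ_B = 90° − 60.51° = 29.49°.
tan θ_B = n₂/n₁, so n₂/n₁ = tan 29.49° = 0.566.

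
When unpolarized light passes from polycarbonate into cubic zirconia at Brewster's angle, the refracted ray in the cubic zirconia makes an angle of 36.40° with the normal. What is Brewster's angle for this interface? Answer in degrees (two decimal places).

θ_B ≈ 53.60°

Since the reflected and refracted rays are at right angles at the polarizing angle, θ_B + θ_t = 90°.
So θ_B = 90° − θ_t = 90° − 36.40° = 53.60°.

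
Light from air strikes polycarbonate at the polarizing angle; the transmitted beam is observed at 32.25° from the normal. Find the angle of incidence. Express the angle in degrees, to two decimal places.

θ_B ≈ 57.75°

Since the reflected and refracted rays are at right angles at the polarizing angle, θ_B + θ_t = 90°.
So θ_B = 90° − θ_t = 90° − 32.25° = 57.75°.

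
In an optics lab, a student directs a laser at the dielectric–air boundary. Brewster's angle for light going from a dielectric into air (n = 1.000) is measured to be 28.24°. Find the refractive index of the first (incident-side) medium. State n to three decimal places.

n ≈ 1.862

Full polarization of the reflected beam means tan θ_B = n₂/n₁, where n₁ is the incident medium (a dielectric).
n₁ = n₂ / tan θ_B = 1.000 / tan 28.24° = 1.862.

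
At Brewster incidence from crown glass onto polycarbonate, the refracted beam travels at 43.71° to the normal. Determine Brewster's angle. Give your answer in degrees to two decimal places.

θ_B ≈ 46.29°

Brewster's condition makes the reflected and refracted beams perpendicular: θ_B + θ_t = 90°.
θ_B = 90° − 43.71° = 46.29°.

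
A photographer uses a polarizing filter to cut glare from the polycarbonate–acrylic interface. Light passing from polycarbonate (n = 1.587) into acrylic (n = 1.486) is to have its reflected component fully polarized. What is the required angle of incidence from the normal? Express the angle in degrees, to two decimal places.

θ_B ≈ 43.12°

Brewster's condition: tan θ_B = n₂/n₁ = 1.486/1.587 = 0.9364.
So θ_B = arctan 0.9364 = 43.12°.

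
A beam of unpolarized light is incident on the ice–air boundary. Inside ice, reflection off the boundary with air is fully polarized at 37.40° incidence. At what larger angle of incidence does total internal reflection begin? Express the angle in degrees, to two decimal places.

n₂/n₁ = tan 37.40° = 0.7646; the critical angle satisfies sin θ_c = n₂/n₁.
θ_c = arcsin(0.7646) = 49.87°.

θ_c ≈ 49.87°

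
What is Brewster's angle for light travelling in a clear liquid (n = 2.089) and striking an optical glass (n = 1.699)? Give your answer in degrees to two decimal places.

Brewster's condition: tan θ_B = n₂/n₁ = 1.699/2.089 = 0.8133.
θ_B = arctan(0.8133) = 39.12°.

θ_B ≈ 39.12°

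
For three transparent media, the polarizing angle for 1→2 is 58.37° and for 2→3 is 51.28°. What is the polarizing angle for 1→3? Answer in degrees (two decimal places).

tan θ_B(1→2) = n₂/n₁ = tan 58.37° = 1.6236.
tan θ_B(2→3) = n₃/n₂ = tan 51.28° = 1.2473.
So n₃/n₁ = (n₂/n₁)(n₃/n₂) = 1.6236 × 1.2473 = 2.0251.
θ_B(1→3) = arctan(2.0251) = 63.72°.

θ_B ≈ 63.72°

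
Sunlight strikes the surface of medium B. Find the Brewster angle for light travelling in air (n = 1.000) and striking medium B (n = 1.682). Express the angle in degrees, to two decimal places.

θ_B ≈ 59.27°

Brewster's condition: tan θ_B = n₂/n₁ = 1.682/1.000 = 1.6820. Taking the arctangent, θ_B = 59.27°.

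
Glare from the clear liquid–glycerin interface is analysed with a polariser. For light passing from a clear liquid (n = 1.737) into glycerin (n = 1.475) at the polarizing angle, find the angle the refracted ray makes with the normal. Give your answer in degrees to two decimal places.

tan θ_B = n₂/n₁ = 1.475/1.737 = 0.8492, so θ_B = 40.34°.
The refracted ray is perpendicular to the reflected ray, so θ_t = 90° − θ_B = 49.66°.

θ_t ≈ 49.66°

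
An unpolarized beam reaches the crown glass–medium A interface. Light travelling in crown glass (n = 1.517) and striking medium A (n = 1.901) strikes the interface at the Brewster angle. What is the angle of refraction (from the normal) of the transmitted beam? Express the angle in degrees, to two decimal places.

First find Brewster's angle: tan θ_B = 1.901/1.517 = 1.2531, giving θ_B = 51.41°.
At Brewster's angle the reflected and refracted rays are perpendicular, so θ_t = 90° − θ_B = 90° − 51.41° = 38.59°.

θ_t ≈ 38.59°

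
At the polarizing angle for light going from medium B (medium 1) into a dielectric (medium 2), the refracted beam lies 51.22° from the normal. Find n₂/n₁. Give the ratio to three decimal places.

n₂/n₁ ≈ 0.803

θ_B + θ_t = 90°, so θ_B = 90° − 51.22° = 38.78°.
Then n₂/n₁ = tan θ_B = tan 38.78° = 0.803.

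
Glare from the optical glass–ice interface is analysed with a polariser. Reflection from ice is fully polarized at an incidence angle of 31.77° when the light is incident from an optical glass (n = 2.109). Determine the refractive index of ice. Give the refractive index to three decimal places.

At Brewster's angle, tan θ_B = n₂/n₁ with n₁ on the incident side (an optical glass) and n₂ on the transmitted side (ice).
n₂ = n₁ tan θ_B = 2.109 × tan 31.77° = 1.306.

n ≈ 1.306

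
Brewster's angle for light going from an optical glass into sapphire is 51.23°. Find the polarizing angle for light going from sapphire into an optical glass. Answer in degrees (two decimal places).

Reversing the direction swaps n₁ and n₂, so tan θ_B' = 1/tan θ_B and θ_B' = 90° − θ_B.
Hence θ_B' = 90° − 51.23° = 38.77°.

θ_B' ≈ 38.77°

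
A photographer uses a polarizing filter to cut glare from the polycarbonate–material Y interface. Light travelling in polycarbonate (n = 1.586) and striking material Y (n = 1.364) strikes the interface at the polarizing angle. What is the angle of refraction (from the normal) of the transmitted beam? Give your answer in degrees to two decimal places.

θ_t ≈ 49.30°

First find Brewster's angle: tan θ_B = 1.364/1.586 = 0.8600, giving θ_B = 40.70°.
The refracted ray is perpendicular to the reflected ray, so θ_t = 90° − θ_B = 49.30°.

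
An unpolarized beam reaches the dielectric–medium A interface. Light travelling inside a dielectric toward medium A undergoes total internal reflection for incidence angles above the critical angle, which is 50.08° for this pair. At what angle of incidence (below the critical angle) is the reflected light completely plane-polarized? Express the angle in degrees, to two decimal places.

At the critical angle sin θ_c = n₂/n₁, giving n₂/n₁ = sin 50.08° = 0.7669.
Then tan θ_B = n₂/n₁ = 0.7669, so θ_B = arctan 0.7669 = 37.49°.

θ_B ≈ 37.49°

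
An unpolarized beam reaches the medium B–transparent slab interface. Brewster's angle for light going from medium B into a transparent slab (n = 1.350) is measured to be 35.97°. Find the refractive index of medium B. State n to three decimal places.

At Brewster's angle, tan θ_B = n₂/n₁ with n₁ on the incident side (medium B) and n₂ on the transmitted side (a transparent slab).
n₁ = n₂ / tan θ_B = 1.350 / tan 35.97° = 1.860.

n ≈ 1.860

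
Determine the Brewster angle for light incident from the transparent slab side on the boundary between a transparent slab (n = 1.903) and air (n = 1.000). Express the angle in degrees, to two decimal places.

θ_B ≈ 27.72°

Here n₂/n₁ = 1.000/1.903 = 0.5255, and Brewster's law gives tan θ_B = n₂/n₁.
θ_B = arctan(0.5255) = 27.72°.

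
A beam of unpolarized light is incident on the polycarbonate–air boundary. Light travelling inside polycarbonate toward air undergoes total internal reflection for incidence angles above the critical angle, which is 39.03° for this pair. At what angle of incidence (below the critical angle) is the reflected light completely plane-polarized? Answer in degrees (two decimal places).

At the critical angle sin θ_c = n₂/n₁, giving n₂/n₁ = sin 39.03° = 0.6297.
Then tan θ_B = n₂/n₁ = 0.6297, so θ_B = arctan 0.6297 = 32.20°.

θ_B ≈ 32.20°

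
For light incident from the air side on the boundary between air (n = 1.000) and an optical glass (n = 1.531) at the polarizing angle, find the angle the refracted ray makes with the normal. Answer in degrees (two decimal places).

First find Brewster's angle: tan θ_B = 1.531/1.000 = 1.5310, giving θ_B = 56.85°.
Since θ_B + θ_t = 90° at Brewster incidence, θ_t = 90° − 56.85° = 33.15°.

θ_t ≈ 33.15°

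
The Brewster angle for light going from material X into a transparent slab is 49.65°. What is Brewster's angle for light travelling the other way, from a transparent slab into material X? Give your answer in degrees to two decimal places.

The two Brewster angles are complementary: θ_B' = 90° − θ_B = 90° − 49.65° = 40.35°.

θ_B' ≈ 40.35°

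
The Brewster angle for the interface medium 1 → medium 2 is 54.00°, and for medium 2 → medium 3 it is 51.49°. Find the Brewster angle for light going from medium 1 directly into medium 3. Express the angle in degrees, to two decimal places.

θ_B ≈ 59.97°

n₂/n₁ = tan 54.00° = 1.3764 and n₃/n₂ = tan 51.49° = 1.2567.
Multiplying, n₃/n₁ = 1.3764 × 1.2567 = 1.7297, and θ_B(1→3) = arctan 1.7297 = 59.97°.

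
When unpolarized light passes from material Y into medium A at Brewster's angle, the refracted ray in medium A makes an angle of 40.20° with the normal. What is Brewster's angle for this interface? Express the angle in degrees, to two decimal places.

Since the reflected and refracted rays are at right angles at the polarizing angle, θ_B + θ_t = 90°.
So θ_B = 90° − θ_t = 90° − 40.20° = 49.80°.

θ_B ≈ 49.80°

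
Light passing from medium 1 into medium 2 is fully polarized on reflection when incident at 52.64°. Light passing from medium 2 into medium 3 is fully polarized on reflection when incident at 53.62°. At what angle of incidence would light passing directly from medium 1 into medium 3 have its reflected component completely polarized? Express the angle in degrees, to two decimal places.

θ_B ≈ 60.64°

n₂/n₁ = tan 52.64° = 1.3098 and n₃/n₂ = tan 53.62° = 1.3574.
Multiplying, n₃/n₁ = 1.3098 × 1.3574 = 1.7779, and θ_B(1→3) = arctan 1.7779 = 60.64°.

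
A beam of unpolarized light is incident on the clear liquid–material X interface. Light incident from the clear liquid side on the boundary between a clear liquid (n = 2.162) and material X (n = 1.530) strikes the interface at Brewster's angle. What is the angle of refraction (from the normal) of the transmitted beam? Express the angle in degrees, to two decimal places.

θ_t ≈ 54.71°

θ_B = arctan(n₂/n₁) = arctan(1.530/2.162) = 35.29°.
At Brewster's angle the reflected and refracted rays are perpendicular, so θ_t = 90° − θ_B = 90° − 35.29° = 54.71°.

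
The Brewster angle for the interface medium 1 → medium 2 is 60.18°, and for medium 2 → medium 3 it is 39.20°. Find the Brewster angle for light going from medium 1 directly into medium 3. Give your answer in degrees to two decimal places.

θ_B ≈ 54.90°

n₂/n₁ = tan 60.18° = 1.7447 and n₃/n₂ = tan 39.20° = 0.8156.
So n₃/n₁ = (n₂/n₁)(n₃/n₂) = 1.7447 × 0.8156 = 1.4229.
θ_B(1→3) = arctan(1.4229) = 54.90°.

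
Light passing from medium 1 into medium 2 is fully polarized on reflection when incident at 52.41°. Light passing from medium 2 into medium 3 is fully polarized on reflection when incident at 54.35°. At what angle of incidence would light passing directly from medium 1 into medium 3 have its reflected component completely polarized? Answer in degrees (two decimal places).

tan θ_B(1→2) = n₂/n₁ = tan 52.41° = 1.2990.
tan θ_B(2→3) = n₃/n₂ = tan 54.35° = 1.3942.
Multiplying, n₃/n₁ = 1.2990 × 1.3942 = 1.8111, and θ_B(1→3) = arctan 1.8111 = 61.09°.

θ_B ≈ 61.09°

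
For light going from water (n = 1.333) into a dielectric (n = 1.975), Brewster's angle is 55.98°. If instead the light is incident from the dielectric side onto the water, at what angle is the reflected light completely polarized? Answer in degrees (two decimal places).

The two Brewster angles are complementary: θ_B' = 90° − θ_B = 90° − 55.98° = 34.02°.

θ_B' ≈ 34.02°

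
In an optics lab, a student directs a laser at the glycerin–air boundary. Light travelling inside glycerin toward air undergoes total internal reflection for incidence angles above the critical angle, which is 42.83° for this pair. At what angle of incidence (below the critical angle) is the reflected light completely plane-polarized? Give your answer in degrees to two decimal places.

θ_B ≈ 34.21°

n₂/n₁ = sin θ_c = sin 42.83° = 0.6798.
tan θ_B equals the same ratio, so θ_B = arctan(0.6798) = 34.21°.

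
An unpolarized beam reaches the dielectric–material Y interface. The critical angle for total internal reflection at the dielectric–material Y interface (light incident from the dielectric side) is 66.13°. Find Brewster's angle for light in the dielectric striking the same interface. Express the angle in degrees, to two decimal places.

sin θ_c = n₂/n₁, so n₂/n₁ = sin 66.13° = 0.9145.
Brewster: tan θ_B = n₂/n₁ = 0.9145.
θ_B = arctan(0.9145) = 42.44°.

θ_B ≈ 42.44°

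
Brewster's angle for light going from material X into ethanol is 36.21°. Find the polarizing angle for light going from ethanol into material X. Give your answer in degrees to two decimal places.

Reversing the direction swaps n₁ and n₂, so tan θ_B' = 1/tan θ_B and θ_B' = 90° − θ_B.
Hence θ_B' = 90° − 36.21° = 53.79°.

θ_B' ≈ 53.79°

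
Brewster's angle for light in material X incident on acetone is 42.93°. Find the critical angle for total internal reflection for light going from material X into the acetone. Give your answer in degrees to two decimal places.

From Brewster, n₂/n₁ = tan θ_B = tan 42.93° = 0.9302.
Then sin θ_c = n₂/n₁ = 0.9302, so θ_c = arcsin 0.9302 = 68.47°.

θ_c ≈ 68.47°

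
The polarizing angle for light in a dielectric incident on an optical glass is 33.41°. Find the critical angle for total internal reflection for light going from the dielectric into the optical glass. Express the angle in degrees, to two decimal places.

From Brewster, n₂/n₁ = tan θ_B = tan 33.41° = 0.6596.
Then sin θ_c = n₂/n₁ = 0.6596, so θ_c = arcsin 0.6596 = 41.27°.

θ_c ≈ 41.27°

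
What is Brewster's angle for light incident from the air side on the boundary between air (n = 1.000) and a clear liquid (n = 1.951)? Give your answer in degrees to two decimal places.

Here n₂/n₁ = 1.951/1.000 = 1.9510, and Brewster's law gives tan θ_B = n₂/n₁. Taking the arctangent, θ_B = 62.86°.

θ_B ≈ 62.86°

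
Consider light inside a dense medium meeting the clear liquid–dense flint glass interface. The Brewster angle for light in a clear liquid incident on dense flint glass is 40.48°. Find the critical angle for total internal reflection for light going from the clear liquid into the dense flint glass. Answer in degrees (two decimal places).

From Brewster, n₂/n₁ = tan θ_B = tan 40.48° = 0.8535.
Then sin θ_c = n₂/n₁ = 0.8535, so θ_c = arcsin 0.8535 = 58.59°.

θ_c ≈ 58.59°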